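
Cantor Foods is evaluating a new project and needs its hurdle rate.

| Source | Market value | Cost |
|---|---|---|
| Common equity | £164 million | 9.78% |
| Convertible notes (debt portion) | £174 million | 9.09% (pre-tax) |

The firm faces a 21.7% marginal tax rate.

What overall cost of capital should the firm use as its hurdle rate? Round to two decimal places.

8.41%

Total capital V = 164 + 174 = 338.
Equity: weight = 164/338 = 0.4852; cost = 9.78%.
Convertible notes (debt portion): weight = 174/338 = 0.5148; after-tax cost = 9.09% × (1 − 21.7%) = 7.1175%.
WACC = 0.4852 × 9.7800% + 0.5148 × 7.1175% = 8.4093%.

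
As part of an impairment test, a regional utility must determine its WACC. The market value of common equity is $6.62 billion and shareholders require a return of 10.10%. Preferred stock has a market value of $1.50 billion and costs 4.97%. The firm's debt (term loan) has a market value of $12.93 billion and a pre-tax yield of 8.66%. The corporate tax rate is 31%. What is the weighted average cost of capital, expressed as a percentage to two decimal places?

Total capital V = 6.62 + 1.5 + 12.93 = 21.05.
Equity: weight = 6.62/21.05 = 0.3145; cost = 10.1%.
Preferred: weight = 1.5/21.05 = 0.0713; cost = 4.97%.
Term loan: weight = 12.93/21.05 = 0.6143; after-tax cost = 8.66% × (1 − 31%) = 5.9754%.
WACC = 0.3145 × 10.1000% + 0.0713 × 4.9700% + 0.6143 × 5.9754% = 7.2009%.

7.20%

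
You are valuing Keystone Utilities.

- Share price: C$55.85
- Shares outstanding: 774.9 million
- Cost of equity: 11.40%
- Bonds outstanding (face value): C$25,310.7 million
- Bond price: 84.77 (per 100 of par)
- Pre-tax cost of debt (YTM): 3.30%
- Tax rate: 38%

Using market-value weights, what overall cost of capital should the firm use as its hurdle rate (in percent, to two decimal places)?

8.30%

Market value of equity E = 55.85 × 774.9m = 43278.165m. Market value of debt D = 25310.7m × 84.77/100 = 21455.88039m.
Total capital V = 43278.165 + 21455.88039 = 64734.04539.
Equity: weight = 43278.165/64734.04539 = 0.6686; cost = 11.4%.
Bonds outstanding: weight = 21455.88039/64734.04539 = 0.3314; after-tax cost = 3.3% × (1 − 38%) = 2.0460%.
WACC = 0.6686 × 11.4000% + 0.3314 × 2.0460% = 8.2996%.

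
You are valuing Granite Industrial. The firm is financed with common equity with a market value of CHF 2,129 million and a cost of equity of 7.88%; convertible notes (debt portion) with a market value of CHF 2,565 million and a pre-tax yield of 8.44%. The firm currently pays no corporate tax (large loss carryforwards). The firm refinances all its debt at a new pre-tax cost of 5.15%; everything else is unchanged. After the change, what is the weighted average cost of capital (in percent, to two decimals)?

After the change:
Total capital V = 2129 + 2565 = 4694.
Equity: weight = 2129/4694 = 0.4536; cost = 7.88%.
Convertible notes (debt portion): weight = 2565/4694 = 0.5464; after-tax cost = 5.15% × (1 − 0%) = 5.1500%.
WACC = 0.4536 × 7.8800% + 0.5464 × 5.1500% = 6.3882%.

6.39%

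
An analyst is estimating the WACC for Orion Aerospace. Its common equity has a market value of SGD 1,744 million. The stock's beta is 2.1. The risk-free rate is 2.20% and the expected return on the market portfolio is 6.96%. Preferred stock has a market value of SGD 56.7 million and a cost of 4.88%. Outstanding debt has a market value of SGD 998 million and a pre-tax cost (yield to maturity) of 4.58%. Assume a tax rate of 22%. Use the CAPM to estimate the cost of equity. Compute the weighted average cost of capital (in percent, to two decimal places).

Market risk premium = 6.96% − 2.2% = 4.76%.
Cost of equity via CAPM: Re = 2.2% + 2.1 × 4.76% = 12.1960%.
Total capital V = 1744 + 56.7 + 998 = 2798.7.
Equity: weight = 1744/2798.7 = 0.6231; cost = 12.196%.
Preferred: weight = 56.7/2798.7 = 0.0203; cost = 4.88%.
Debt: weight = 998/2798.7 = 0.3566; after-tax cost = 4.58% × (1 − 22%) = 3.5724%.
WACC = 0.6231 × 12.1960% + 0.0203 × 4.8800% + 0.3566 × 3.5724% = 8.9727%.

8.97%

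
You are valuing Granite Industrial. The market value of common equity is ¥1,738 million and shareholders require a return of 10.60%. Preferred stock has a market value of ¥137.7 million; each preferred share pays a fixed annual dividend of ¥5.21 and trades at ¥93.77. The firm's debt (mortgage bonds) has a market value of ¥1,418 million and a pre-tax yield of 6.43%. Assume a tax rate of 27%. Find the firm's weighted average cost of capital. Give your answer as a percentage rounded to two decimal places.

7.85%

Cost of preferred: Rp = 5.21 / 93.77 = 5.5561%.
Total capital V = 1738 + 137.7 + 1418 = 3293.7.
Equity: weight = 1738/3293.7 = 0.5277; cost = 10.6%.
Preferred: weight = 137.7/3293.7 = 0.0418; cost = 5.5561%.
Mortgage bonds: weight = 1418/3293.7 = 0.4305; after-tax cost = 6.43% × (1 − 27%) = 4.6939%.
WACC = 0.5277 × 10.6000% + 0.0418 × 5.5561% + 0.4305 × 4.6939% = 7.8464%.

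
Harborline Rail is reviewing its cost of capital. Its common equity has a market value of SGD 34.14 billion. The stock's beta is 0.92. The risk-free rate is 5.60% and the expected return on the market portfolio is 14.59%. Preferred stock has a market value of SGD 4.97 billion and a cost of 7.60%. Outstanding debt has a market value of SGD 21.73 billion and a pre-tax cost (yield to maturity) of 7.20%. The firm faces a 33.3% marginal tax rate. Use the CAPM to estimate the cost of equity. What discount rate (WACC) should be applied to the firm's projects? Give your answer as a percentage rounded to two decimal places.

Market risk premium = 14.59% − 5.6% = 8.99%.
Cost of equity via CAPM: Re = 5.6% + 0.92 × 8.99% = 13.8708%.
Total capital V = 34.14 + 4.97 + 21.73 = 60.84.
Equity: weight = 34.14/60.84 = 0.5611; cost = 13.8708%.
Preferred: weight = 4.97/60.84 = 0.0817; cost = 7.6%.
Debt: weight = 21.73/60.84 = 0.3572; after-tax cost = 7.2% × (1 − 33.3%) = 4.8024%.
WACC = 0.5611 × 13.8708% + 0.0817 × 7.6000% + 0.3572 × 4.8024% = 10.1196%.

10.12%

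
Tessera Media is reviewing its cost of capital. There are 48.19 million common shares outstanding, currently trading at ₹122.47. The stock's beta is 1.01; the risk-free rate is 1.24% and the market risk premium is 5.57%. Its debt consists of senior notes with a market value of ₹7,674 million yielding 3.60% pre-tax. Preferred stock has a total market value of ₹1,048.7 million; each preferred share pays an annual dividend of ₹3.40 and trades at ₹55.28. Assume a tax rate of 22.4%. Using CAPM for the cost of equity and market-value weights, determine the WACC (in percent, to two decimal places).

Cost of equity via CAPM: Re = 1.24% + 1.01 × 5.57% = 6.8657%.
Cost of preferred: Rp = 3.4 / 55.28 = 6.1505%.
Market value of equity E = 122.47 × 48.19m = 5901.8293m.
Total capital V = 5901.8293 + 1048.7 + 7674 = 14624.5293.
Equity: weight = 5901.8293/14624.5293 = 0.4036; cost = 6.8657%.
Preferred: weight = 1048.7/14624.5293 = 0.0717; cost = 6.1505%.
Senior notes: weight = 7674/14624.5293 = 0.5247; after-tax cost = 3.6% × (1 − 22.4%) = 2.7936%.
WACC = 0.4036 × 6.8657% + 0.0717 × 6.1505% + 0.5247 × 2.7936% = 4.6776%.

4.68%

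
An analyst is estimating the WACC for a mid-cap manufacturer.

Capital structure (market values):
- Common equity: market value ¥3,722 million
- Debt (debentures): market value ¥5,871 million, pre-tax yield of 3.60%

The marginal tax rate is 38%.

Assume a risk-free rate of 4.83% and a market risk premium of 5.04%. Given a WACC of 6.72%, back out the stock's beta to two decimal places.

1.78

Total capital V = 3722 + 5871 = 9593.
Equity weight = 3722/9593 = 0.3880.
Debentures weight = 5871/9593 = 0.6120.
Debt contribution = 0.6120 × 3.6% × (1 − 38%) = 1.3660%.
Required equity contribution = 6.72% − 1.3660% = 5.3540%  ⇒  Re = 13.7993%.
CAPM: 13.7993% = 4.83% + β × 5.04%  ⇒  β = 1.7796.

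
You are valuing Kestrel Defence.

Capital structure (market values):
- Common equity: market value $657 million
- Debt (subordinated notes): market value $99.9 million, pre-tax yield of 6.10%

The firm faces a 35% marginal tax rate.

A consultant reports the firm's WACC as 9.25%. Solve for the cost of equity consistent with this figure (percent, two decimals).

10.05%

Total capital V = 657 + 99.9 = 756.9.
Equity weight = 657/756.9 = 0.8680.
Subordinated notes weight = 99.9/756.9 = 0.1320.
Debt contribution = 0.1320 × 6.1% × (1 − 35%) = 0.5233%.
Required equity contribution = 9.25% − 0.5233% = 8.7267%.
Re = 8.7267% / 0.8680 = 10.0536%.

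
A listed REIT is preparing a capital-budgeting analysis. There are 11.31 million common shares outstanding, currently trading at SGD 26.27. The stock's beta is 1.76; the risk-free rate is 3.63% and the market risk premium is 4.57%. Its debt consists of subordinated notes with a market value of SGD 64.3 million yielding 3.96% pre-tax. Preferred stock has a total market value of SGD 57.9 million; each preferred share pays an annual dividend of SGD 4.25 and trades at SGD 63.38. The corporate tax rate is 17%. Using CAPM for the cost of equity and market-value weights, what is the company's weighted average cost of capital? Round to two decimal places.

Cost of equity via CAPM: Re = 3.63% + 1.76 × 4.57% = 11.6732%.
Cost of preferred: Rp = 4.25 / 63.38 = 6.7056%.
Market value of equity E = 26.27 × 11.31m = 297.1137m.
Total capital V = 297.1137 + 57.9 + 64.3 = 419.3137.
Equity: weight = 297.1137/419.3137 = 0.7086; cost = 11.6732%.
Preferred: weight = 57.9/419.3137 = 0.1381; cost = 6.7056%.
Subordinated notes: weight = 64.3/419.3137 = 0.1533; after-tax cost = 3.96% × (1 − 17%) = 3.2868%.
WACC = 0.7086 × 11.6732% + 0.1381 × 6.7056% + 0.1533 × 3.2868% = 9.7012%.

9.70%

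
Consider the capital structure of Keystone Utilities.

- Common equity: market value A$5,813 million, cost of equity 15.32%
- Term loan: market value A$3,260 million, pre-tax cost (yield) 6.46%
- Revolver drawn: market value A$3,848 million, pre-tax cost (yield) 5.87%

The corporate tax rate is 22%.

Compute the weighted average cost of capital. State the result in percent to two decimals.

Total capital V = 5813 + 3260 + 3848 = 12921.
Equity: weight = 5813/12921 = 0.4499; cost = 15.32%.
Term loan: weight = 3260/12921 = 0.2523; after-tax cost = 6.46% × (1 − 22%) = 5.0388%.
Revolver drawn: weight = 3848/12921 = 0.2978; after-tax cost = 5.87% × (1 − 22%) = 4.5786%.
WACC = 0.4499 × 15.3200% + 0.2523 × 5.0388% + 0.2978 × 4.5786% = 9.5271%.

9.53%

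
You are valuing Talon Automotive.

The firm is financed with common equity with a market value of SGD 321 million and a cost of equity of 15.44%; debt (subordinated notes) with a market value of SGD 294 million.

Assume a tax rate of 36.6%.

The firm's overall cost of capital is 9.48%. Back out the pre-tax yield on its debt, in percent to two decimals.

4.69%

Total capital V = 321 + 294 = 615.
Equity weight = 321/615 = 0.5220.
Subordinated notes weight = 294/615 = 0.4780.
Equity contribution = 0.5220 × 15.44% = 8.0589%.
Remaining for debt = 9.48% − 8.0589% = 1.4211%.
Rd × (1 − 36.6%) × 0.4780 = 1.4211%  ⇒  Rd = 4.6887%.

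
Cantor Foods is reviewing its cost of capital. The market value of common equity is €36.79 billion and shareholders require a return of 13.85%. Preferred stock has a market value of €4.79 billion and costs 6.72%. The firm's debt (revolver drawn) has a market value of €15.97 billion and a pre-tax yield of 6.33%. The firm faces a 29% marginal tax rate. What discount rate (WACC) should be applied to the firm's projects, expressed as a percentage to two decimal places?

Total capital V = 36.79 + 4.79 + 15.97 = 57.55.
Equity: weight = 36.79/57.55 = 0.6393; cost = 13.85%.
Preferred: weight = 4.79/57.55 = 0.0832; cost = 6.72%.
Revolver drawn: weight = 15.97/57.55 = 0.2775; after-tax cost = 6.33% × (1 − 29%) = 4.4943%.
WACC = 0.6393 × 13.8500% + 0.0832 × 6.7200% + 0.2775 × 4.4943% = 10.6604%.

10.66%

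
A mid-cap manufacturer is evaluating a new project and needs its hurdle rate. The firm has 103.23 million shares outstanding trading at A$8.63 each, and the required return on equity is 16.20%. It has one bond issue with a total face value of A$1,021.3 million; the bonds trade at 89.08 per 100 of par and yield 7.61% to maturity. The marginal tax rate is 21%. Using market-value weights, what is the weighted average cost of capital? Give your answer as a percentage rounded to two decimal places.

11.05%

Market value of equity E = 8.63 × 103.23m = 890.8749m. Market value of debt D = 1021.3m × 89.08/100 = 909.77404m.
Total capital V = 890.8749 + 909.77404 = 1800.64894.
Equity: weight = 890.8749/1800.64894 = 0.4948; cost = 16.2%.
Bonds outstanding: weight = 909.77404/1800.64894 = 0.5052; after-tax cost = 7.61% × (1 − 21%) = 6.0119%.
WACC = 0.4948 × 16.2000% + 0.5052 × 6.0119% = 11.0525%.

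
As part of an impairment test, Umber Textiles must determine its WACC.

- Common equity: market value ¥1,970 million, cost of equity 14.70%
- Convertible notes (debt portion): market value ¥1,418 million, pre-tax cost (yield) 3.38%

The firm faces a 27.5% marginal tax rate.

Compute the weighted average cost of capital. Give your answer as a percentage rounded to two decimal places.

Total capital V = 1970 + 1418 = 3388.
Equity: weight = 1970/3388 = 0.5815; cost = 14.7%.
Convertible notes (debt portion): weight = 1418/3388 = 0.4185; after-tax cost = 3.38% × (1 − 27.5%) = 2.4505%.
WACC = 0.5815 × 14.7000% + 0.4185 × 2.4505% = 9.5731%.

9.57%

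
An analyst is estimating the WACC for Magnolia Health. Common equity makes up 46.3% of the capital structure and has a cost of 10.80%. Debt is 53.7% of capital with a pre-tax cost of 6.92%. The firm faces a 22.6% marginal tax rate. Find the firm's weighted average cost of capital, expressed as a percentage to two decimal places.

7.88%

After-tax cost of debt = 6.92% × (1 − 22.6%) = 5.3561%.
WACC = 0.463 × 10.8000% + 0.537 × 5.3561% = 7.8766%.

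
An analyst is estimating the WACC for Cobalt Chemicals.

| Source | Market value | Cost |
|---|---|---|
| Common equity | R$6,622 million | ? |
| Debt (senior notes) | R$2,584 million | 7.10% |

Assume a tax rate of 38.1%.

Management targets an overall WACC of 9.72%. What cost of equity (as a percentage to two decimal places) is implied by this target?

11.80%

Total capital V = 6622 + 2584 = 9206.
Equity weight = 6622/9206 = 0.7193.
Senior notes weight = 2584/9206 = 0.2807.
Debt contribution = 0.2807 × 7.1% × (1 − 38.1%) = 1.2336%.
Required equity contribution = 9.72% − 1.2336% = 8.4864%.
Re = 8.4864% / 0.7193 = 11.7979%.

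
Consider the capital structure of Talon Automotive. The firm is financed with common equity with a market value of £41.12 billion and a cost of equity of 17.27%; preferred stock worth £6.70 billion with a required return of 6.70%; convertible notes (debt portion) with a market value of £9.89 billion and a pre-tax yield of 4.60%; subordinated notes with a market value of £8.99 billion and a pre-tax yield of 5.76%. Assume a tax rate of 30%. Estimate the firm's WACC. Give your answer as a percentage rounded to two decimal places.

Total capital V = 41.12 + 6.7 + 9.89 + 8.99 = 66.7.
Equity: weight = 41.12/66.7 = 0.6165; cost = 17.27%.
Preferred: weight = 6.7/66.7 = 0.1004; cost = 6.7%.
Convertible notes (debt portion): weight = 9.89/66.7 = 0.1483; after-tax cost = 4.6% × (1 − 30%) = 3.2200%.
Subordinated notes: weight = 8.99/66.7 = 0.1348; after-tax cost = 5.76% × (1 − 30%) = 4.0320%.
WACC = 0.6165 × 17.2700% + 0.1004 × 6.7000% + 0.1483 × 3.2200% + 0.1348 × 4.0320% = 12.3407%.

12.34%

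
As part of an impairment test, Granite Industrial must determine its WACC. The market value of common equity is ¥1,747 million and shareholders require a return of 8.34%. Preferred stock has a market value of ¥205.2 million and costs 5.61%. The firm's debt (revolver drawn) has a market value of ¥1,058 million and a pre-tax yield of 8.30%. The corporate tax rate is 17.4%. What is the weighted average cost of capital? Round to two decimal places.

Total capital V = 1747 + 205.2 + 1058 = 3010.2.
Equity: weight = 1747/3010.2 = 0.5804; cost = 8.34%.
Preferred: weight = 205.2/3010.2 = 0.0682; cost = 5.61%.
Revolver drawn: weight = 1058/3010.2 = 0.3515; after-tax cost = 8.3% × (1 − 17.4%) = 6.8558%.
WACC = 0.5804 × 8.3400% + 0.0682 × 5.6100% + 0.3515 × 6.8558% = 7.6322%.

7.63%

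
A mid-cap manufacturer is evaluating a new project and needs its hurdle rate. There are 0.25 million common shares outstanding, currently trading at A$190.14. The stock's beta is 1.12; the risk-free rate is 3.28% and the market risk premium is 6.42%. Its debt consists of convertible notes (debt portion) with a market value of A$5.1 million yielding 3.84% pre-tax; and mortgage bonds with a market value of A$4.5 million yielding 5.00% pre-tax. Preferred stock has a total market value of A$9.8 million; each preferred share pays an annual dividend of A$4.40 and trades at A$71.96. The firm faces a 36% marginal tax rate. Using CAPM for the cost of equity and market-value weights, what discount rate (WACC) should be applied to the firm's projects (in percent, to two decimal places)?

8.73%

Cost of equity via CAPM: Re = 3.28% + 1.12 × 6.42% = 10.4704%.
Cost of preferred: Rp = 4.4 / 71.96 = 6.1145%.
Market value of equity E = 190.14 × 0.25m = 47.535m.
Total capital V = 47.535 + 9.8 + 5.1 + 4.5 = 66.935.
Equity: weight = 47.535/66.935 = 0.7102; cost = 10.4704%.
Preferred: weight = 9.8/66.935 = 0.1464; cost = 6.1145%.
Convertible notes (debt portion): weight = 5.1/66.935 = 0.0762; after-tax cost = 3.84% × (1 − 36%) = 2.4576%.
Mortgage bonds: weight = 4.5/66.935 = 0.0672; after-tax cost = 5% × (1 − 36%) = 3.2000%.
WACC = 0.7102 × 10.4704% + 0.1464 × 6.1145% + 0.0762 × 2.4576% + 0.0672 × 3.2000% = 8.7333%.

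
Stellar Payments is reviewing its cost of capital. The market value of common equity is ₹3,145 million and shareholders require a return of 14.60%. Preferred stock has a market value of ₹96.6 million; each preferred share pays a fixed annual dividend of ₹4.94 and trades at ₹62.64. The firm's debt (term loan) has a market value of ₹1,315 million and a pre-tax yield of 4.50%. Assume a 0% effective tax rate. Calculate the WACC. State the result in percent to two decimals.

Cost of preferred: Rp = 4.94 / 62.64 = 7.8863%.
Total capital V = 3145 + 96.6 + 1315 = 4556.6.
Equity: weight = 3145/4556.6 = 0.6902; cost = 14.6%.
Preferred: weight = 96.6/4556.6 = 0.0212; cost = 7.8863%.
Term loan: weight = 1315/4556.6 = 0.2886; after-tax cost = 4.5% × (1 − 0%) = 4.5000%.
WACC = 0.6902 × 14.6000% + 0.0212 × 7.8863% + 0.2886 × 4.5000% = 11.5429%.

11.54%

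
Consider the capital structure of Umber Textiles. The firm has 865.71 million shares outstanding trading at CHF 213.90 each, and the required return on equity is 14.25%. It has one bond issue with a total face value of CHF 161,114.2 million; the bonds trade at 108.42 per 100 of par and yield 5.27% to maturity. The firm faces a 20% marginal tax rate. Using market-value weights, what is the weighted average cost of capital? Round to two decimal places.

9.38%

Market value of equity E = 213.9 × 865.71m = 185175.369m. Market value of debt D = 161114.2m × 108.42/100 = 174680.01564m.
Total capital V = 185175.369 + 174680.01564 = 359855.38464.
Equity: weight = 185175.369/359855.38464 = 0.5146; cost = 14.25%.
Bonds outstanding: weight = 174680.01564/359855.38464 = 0.4854; after-tax cost = 5.27% × (1 − 20%) = 4.2160%.
WACC = 0.5146 × 14.2500% + 0.4854 × 4.2160% = 9.3793%.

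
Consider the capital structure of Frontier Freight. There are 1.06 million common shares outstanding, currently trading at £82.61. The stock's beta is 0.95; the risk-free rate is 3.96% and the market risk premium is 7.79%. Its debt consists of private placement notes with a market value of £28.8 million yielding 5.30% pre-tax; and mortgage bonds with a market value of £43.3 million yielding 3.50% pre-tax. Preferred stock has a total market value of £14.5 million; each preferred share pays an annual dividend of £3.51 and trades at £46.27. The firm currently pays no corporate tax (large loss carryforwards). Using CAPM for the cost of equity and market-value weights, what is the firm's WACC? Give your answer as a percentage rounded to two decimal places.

Cost of equity via CAPM: Re = 3.96% + 0.95 × 7.79% = 11.3605%.
Cost of preferred: Rp = 3.51 / 46.27 = 7.5859%.
Market value of equity E = 82.61 × 1.06m = 87.5666m.
Total capital V = 87.5666 + 14.5 + 28.8 + 43.3 = 174.1666.
Equity: weight = 87.5666/174.1666 = 0.5028; cost = 11.3605%.
Preferred: weight = 14.5/174.1666 = 0.0833; cost = 7.5859%.
Private placement notes: weight = 28.8/174.1666 = 0.1654; after-tax cost = 5.3% × (1 − 0%) = 5.3000%.
Mortgage bonds: weight = 43.3/174.1666 = 0.2486; after-tax cost = 3.5% × (1 − 0%) = 3.5000%.
WACC = 0.5028 × 11.3605% + 0.0833 × 7.5859% + 0.1654 × 5.3000% + 0.2486 × 3.5000% = 8.0899%.

8.09%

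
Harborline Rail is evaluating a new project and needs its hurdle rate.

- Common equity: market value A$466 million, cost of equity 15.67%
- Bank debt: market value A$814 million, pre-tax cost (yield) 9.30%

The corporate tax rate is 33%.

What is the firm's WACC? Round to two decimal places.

9.67%

Total capital V = 466 + 814 = 1280.
Equity: weight = 466/1280 = 0.3641; cost = 15.67%.
Bank debt: weight = 814/1280 = 0.6359; after-tax cost = 9.3% × (1 − 33%) = 6.2310%.
WACC = 0.3641 × 15.6700% + 0.6359 × 6.2310% = 9.6674%.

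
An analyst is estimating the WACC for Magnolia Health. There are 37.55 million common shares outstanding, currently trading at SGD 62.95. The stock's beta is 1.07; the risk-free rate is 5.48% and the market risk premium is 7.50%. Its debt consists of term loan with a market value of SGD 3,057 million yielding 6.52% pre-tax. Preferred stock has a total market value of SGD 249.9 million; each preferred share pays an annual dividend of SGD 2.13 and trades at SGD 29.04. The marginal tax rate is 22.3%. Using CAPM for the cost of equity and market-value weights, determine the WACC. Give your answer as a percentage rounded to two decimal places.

Cost of equity via CAPM: Re = 5.48% + 1.07 × 7.5% = 13.5050%.
Cost of preferred: Rp = 2.13 / 29.04 = 7.3347%.
Market value of equity E = 62.95 × 37.55m = 2363.7725m.
Total capital V = 2363.7725 + 249.9 + 3057 = 5670.6725.
Equity: weight = 2363.7725/5670.6725 = 0.4168; cost = 13.505%.
Preferred: weight = 249.9/5670.6725 = 0.0441; cost = 7.3347%.
Term loan: weight = 3057/5670.6725 = 0.5391; after-tax cost = 6.52% × (1 − 22.3%) = 5.0660%.
WACC = 0.4168 × 13.5050% + 0.0441 × 7.3347% + 0.5391 × 5.0660% = 8.6837%.

8.68%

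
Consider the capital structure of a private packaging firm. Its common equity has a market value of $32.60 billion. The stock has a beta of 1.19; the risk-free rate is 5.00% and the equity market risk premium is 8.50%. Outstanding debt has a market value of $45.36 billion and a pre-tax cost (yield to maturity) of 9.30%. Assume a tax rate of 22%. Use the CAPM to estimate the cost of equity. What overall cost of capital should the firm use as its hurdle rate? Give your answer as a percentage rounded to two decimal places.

10.54%

Cost of equity via CAPM: Re = 5.0% + 1.19 × 8.5% = 15.1150%.
Total capital V = 32.6 + 45.36 = 77.96.
Equity: weight = 32.6/77.96 = 0.4182; cost = 15.115%.
Debt: weight = 45.36/77.96 = 0.5818; after-tax cost = 9.3% × (1 − 22%) = 7.2540%.
WACC = 0.4182 × 15.1150% + 0.5818 × 7.2540% = 10.5412%.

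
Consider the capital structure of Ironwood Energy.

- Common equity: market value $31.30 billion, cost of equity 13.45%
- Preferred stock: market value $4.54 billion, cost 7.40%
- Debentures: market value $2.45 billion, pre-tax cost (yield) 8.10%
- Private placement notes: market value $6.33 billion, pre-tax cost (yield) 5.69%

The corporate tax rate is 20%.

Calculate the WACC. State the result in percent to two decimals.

Total capital V = 31.3 + 4.54 + 2.45 + 6.33 = 44.62.
Equity: weight = 31.3/44.62 = 0.7015; cost = 13.45%.
Preferred: weight = 4.54/44.62 = 0.1017; cost = 7.4%.
Debentures: weight = 2.45/44.62 = 0.0549; after-tax cost = 8.1% × (1 − 20%) = 6.4800%.
Private placement notes: weight = 6.33/44.62 = 0.1419; after-tax cost = 5.69% × (1 − 20%) = 4.5520%.
WACC = 0.7015 × 13.4500% + 0.1017 × 7.4000% + 0.0549 × 6.4800% + 0.1419 × 4.5520% = 11.1894%.

11.19%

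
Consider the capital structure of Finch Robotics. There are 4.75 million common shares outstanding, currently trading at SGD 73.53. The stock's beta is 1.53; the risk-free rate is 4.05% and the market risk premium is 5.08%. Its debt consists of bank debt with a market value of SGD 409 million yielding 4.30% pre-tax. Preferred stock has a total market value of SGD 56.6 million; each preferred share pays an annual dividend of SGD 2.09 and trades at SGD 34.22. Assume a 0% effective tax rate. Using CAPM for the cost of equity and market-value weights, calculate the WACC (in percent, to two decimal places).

7.65%

Cost of equity via CAPM: Re = 4.05% + 1.53 × 5.08% = 11.8224%.
Cost of preferred: Rp = 2.09 / 34.22 = 6.1075%.
Market value of equity E = 73.53 × 4.75m = 349.2675m.
Total capital V = 349.2675 + 56.6 + 409 = 814.8675.
Equity: weight = 349.2675/814.8675 = 0.4286; cost = 11.8224%.
Preferred: weight = 56.6/814.8675 = 0.0695; cost = 6.1075%.
Bank debt: weight = 409/814.8675 = 0.5019; after-tax cost = 4.3% × (1 − 0%) = 4.3000%.
WACC = 0.4286 × 11.8224% + 0.0695 × 6.1075% + 0.5019 × 4.3000% = 7.6498%.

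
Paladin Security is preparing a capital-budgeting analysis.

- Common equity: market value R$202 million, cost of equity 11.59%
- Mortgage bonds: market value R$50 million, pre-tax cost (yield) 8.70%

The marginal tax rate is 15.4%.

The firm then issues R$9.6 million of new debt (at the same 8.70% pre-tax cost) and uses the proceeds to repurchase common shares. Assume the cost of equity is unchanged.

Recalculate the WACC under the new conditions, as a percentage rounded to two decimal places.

After the change:
Total capital V = 192.4 + 59.6 = 252.
Equity: weight = 192.4/252 = 0.7635; cost = 11.59%.
Mortgage bonds: weight = 59.6/252 = 0.2365; after-tax cost = 8.7% × (1 − 15.4%) = 7.3602%.
WACC = 0.7635 × 11.5900% + 0.2365 × 7.3602% = 10.5896%.

10.59%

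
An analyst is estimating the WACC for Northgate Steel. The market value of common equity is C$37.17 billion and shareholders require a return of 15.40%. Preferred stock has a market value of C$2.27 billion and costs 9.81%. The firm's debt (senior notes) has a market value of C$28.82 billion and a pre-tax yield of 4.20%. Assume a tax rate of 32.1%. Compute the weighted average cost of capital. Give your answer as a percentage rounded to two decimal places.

Total capital V = 37.17 + 2.27 + 28.82 = 68.26.
Equity: weight = 37.17/68.26 = 0.5445; cost = 15.4%.
Preferred: weight = 2.27/68.26 = 0.0333; cost = 9.81%.
Senior notes: weight = 28.82/68.26 = 0.4222; after-tax cost = 4.2% × (1 − 32.1%) = 2.8518%.
WACC = 0.5445 × 15.4000% + 0.0333 × 9.8100% + 0.4222 × 2.8518% = 9.9161%.

9.92%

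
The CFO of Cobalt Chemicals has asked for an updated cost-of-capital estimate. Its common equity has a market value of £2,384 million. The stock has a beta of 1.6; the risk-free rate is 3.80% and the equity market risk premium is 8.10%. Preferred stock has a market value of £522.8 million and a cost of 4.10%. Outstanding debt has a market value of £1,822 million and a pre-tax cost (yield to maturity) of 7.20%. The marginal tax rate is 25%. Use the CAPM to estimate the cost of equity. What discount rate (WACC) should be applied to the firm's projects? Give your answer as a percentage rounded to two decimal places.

10.98%

Cost of equity via CAPM: Re = 3.8% + 1.6 × 8.1% = 16.7600%.
Total capital V = 2384 + 522.8 + 1822 = 4728.8.
Equity: weight = 2384/4728.8 = 0.5041; cost = 16.76%.
Preferred: weight = 522.8/4728.8 = 0.1106; cost = 4.1%.
Debt: weight = 1822/4728.8 = 0.3853; after-tax cost = 7.2% × (1 − 25%) = 5.4000%.
WACC = 0.5041 × 16.7600% + 0.1106 × 4.1000% + 0.3853 × 5.4000% = 10.9834%.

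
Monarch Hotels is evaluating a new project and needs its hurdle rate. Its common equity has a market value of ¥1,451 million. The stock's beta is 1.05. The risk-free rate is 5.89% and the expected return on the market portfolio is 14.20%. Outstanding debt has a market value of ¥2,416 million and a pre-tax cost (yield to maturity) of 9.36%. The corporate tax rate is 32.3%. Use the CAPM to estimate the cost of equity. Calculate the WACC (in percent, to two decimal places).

9.44%

Market risk premium = 14.2% − 5.89% = 8.31%.
Cost of equity via CAPM: Re = 5.89% + 1.05 × 8.31% = 14.6155%.
Total capital V = 1451 + 2416 = 3867.
Equity: weight = 1451/3867 = 0.3752; cost = 14.6155%.
Debt: weight = 2416/3867 = 0.6248; after-tax cost = 9.36% × (1 − 32.3%) = 6.3367%.
WACC = 0.3752 × 14.6155% + 0.6248 × 6.3367% = 9.4431%.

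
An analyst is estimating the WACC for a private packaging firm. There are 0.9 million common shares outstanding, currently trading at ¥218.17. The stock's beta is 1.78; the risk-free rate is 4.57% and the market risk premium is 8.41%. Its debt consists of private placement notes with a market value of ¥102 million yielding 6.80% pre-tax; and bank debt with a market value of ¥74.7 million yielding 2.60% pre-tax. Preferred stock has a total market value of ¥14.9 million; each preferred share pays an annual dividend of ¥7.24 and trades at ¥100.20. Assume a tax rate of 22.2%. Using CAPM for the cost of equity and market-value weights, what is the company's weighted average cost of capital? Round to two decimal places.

Cost of equity via CAPM: Re = 4.57% + 1.78 × 8.41% = 19.5398%.
Cost of preferred: Rp = 7.24 / 100.2 = 7.2255%.
Market value of equity E = 218.17 × 0.9m = 196.353m.
Total capital V = 196.353 + 14.9 + 102 + 74.7 = 387.953.
Equity: weight = 196.353/387.953 = 0.5061; cost = 19.5398%.
Preferred: weight = 14.9/387.953 = 0.0384; cost = 7.2255%.
Private placement notes: weight = 102/387.953 = 0.2629; after-tax cost = 6.8% × (1 − 22.2%) = 5.2904%.
Bank debt: weight = 74.7/387.953 = 0.1925; after-tax cost = 2.6% × (1 − 22.2%) = 2.0228%.
WACC = 0.5061 × 19.5398% + 0.0384 × 7.2255% + 0.2629 × 5.2904% + 0.1925 × 2.0228% = 11.9475%.

11.95%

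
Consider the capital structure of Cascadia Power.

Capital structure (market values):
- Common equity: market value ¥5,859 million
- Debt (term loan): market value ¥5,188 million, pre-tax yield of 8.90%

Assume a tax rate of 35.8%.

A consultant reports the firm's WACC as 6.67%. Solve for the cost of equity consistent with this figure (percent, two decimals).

Total capital V = 5859 + 5188 = 11047.
Equity weight = 5859/11047 = 0.5304.
Term loan weight = 5188/11047 = 0.4696.
Debt contribution = 0.4696 × 8.9% × (1 − 35.8%) = 2.6834%.
Required equity contribution = 6.67% − 2.6834% = 3.9866%.
Re = 3.9866% / 0.5304 = 7.5167%.

7.52%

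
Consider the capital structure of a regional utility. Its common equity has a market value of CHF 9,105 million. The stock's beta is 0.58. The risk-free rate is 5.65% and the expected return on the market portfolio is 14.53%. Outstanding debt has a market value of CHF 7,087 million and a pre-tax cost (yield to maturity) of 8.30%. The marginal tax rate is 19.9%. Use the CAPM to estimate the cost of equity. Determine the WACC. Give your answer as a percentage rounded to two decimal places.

8.98%

Market risk premium = 14.53% − 5.65% = 8.88%.
Cost of equity via CAPM: Re = 5.65% + 0.58 × 8.88% = 10.8004%.
Total capital V = 9105 + 7087 = 16192.
Equity: weight = 9105/16192 = 0.5623; cost = 10.8004%.
Debt: weight = 7087/16192 = 0.4377; after-tax cost = 8.3% × (1 − 19.9%) = 6.6483%.
WACC = 0.5623 × 10.8004% + 0.4377 × 6.6483% = 8.9831%.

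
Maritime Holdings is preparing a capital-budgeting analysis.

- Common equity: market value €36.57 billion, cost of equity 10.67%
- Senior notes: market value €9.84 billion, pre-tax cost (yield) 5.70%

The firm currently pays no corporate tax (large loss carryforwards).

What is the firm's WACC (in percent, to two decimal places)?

9.62%

Total capital V = 36.57 + 9.84 = 46.41.
Equity: weight = 36.57/46.41 = 0.7880; cost = 10.67%.
Senior notes: weight = 9.84/46.41 = 0.2120; after-tax cost = 5.7% × (1 − 0%) = 5.7000%.
WACC = 0.7880 × 10.6700% + 0.2120 × 5.7000% = 9.6162%.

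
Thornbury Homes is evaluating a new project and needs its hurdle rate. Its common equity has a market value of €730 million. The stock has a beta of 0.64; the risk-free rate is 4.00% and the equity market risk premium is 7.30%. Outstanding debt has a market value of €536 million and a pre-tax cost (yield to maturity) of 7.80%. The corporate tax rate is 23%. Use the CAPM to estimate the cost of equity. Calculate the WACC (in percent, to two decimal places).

Cost of equity via CAPM: Re = 4.0% + 0.64 × 7.3% = 8.6720%.
Total capital V = 730 + 536 = 1266.
Equity: weight = 730/1266 = 0.5766; cost = 8.672%.
Debt: weight = 536/1266 = 0.4234; after-tax cost = 7.8% × (1 − 23%) = 6.0060%.
WACC = 0.5766 × 8.6720% + 0.4234 × 6.0060% = 7.5433%.

7.54%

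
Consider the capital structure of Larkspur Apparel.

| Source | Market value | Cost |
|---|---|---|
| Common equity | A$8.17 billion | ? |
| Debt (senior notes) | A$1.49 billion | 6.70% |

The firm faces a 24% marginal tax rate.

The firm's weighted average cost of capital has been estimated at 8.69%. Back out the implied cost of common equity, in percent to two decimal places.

Total capital V = 8.17 + 1.49 = 9.66.
Equity weight = 8.17/9.66 = 0.8458.
Senior notes weight = 1.49/9.66 = 0.1542.
Debt contribution = 0.1542 × 6.7% × (1 − 24%) = 0.7854%.
Required equity contribution = 8.69% − 0.7854% = 7.9046%.
Re = 7.9046% / 0.8458 = 9.3462%.

9.35%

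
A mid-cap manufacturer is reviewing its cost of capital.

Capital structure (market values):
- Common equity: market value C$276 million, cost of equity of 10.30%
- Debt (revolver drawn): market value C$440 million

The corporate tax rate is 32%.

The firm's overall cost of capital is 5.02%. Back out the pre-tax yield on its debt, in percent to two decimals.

2.51%

Total capital V = 276 + 440 = 716.
Equity weight = 276/716 = 0.3855.
Revolver drawn weight = 440/716 = 0.6145.
Equity contribution = 0.3855 × 10.3% = 3.9704%.
Remaining for debt = 5.02% − 3.9704% = 1.0496%.
Rd × (1 − 32%) × 0.6145 = 1.0496%  ⇒  Rd = 2.5118%.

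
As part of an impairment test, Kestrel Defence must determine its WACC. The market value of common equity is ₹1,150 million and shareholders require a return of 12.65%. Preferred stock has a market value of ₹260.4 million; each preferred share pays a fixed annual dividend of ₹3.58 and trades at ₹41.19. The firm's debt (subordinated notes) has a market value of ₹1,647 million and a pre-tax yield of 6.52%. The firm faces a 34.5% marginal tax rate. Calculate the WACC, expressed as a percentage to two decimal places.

7.80%

Cost of preferred: Rp = 3.58 / 41.19 = 8.6914%.
Total capital V = 1150 + 260.4 + 1647 = 3057.4.
Equity: weight = 1150/3057.4 = 0.3761; cost = 12.65%.
Preferred: weight = 260.4/3057.4 = 0.0852; cost = 8.6914%.
Subordinated notes: weight = 1647/3057.4 = 0.5387; after-tax cost = 6.52% × (1 − 34.5%) = 4.2706%.
WACC = 0.3761 × 12.6500% + 0.0852 × 8.6914% + 0.5387 × 4.2706% = 7.7989%.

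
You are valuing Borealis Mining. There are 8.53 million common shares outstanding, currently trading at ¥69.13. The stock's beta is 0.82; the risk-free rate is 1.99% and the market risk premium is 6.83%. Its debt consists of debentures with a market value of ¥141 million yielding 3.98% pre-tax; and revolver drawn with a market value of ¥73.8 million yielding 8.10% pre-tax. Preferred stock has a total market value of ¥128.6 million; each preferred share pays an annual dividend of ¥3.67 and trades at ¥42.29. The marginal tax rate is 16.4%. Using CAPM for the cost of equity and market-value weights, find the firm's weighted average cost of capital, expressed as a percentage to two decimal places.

Cost of equity via CAPM: Re = 1.99% + 0.82 × 6.83% = 7.5906%.
Cost of preferred: Rp = 3.67 / 42.29 = 8.6782%.
Market value of equity E = 69.13 × 8.53m = 589.6789m.
Total capital V = 589.6789 + 128.6 + 141 + 73.8 = 933.0789.
Equity: weight = 589.6789/933.0789 = 0.6320; cost = 7.5906%.
Preferred: weight = 128.6/933.0789 = 0.1378; cost = 8.6782%.
Debentures: weight = 141/933.0789 = 0.1511; after-tax cost = 3.98% × (1 − 16.4%) = 3.3273%.
Revolver drawn: weight = 73.8/933.0789 = 0.0791; after-tax cost = 8.1% × (1 − 16.4%) = 6.7716%.
WACC = 0.6320 × 7.5906% + 0.1378 × 8.6782% + 0.1511 × 3.3273% + 0.0791 × 6.7716% = 7.0315%.

7.03%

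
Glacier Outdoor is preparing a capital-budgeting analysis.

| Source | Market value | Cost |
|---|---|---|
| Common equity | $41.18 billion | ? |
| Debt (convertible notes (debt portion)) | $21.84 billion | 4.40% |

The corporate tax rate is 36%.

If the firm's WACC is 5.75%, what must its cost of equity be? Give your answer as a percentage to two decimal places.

Total capital V = 41.18 + 21.84 = 63.02.
Equity weight = 41.18/63.02 = 0.6534.
Convertible notes (debt portion) weight = 21.84/63.02 = 0.3466.
Debt contribution = 0.3466 × 4.4% × (1 − 36%) = 0.9759%.
Required equity contribution = 5.75% − 0.9759% = 4.7741%.
Re = 4.7741% / 0.6534 = 7.3061%.

7.31%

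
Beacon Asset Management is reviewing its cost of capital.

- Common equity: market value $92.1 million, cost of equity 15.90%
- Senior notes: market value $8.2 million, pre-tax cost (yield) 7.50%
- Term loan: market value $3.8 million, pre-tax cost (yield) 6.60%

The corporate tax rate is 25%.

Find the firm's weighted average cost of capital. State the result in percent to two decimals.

Total capital V = 92.1 + 8.2 + 3.8 = 104.1.
Equity: weight = 92.1/104.1 = 0.8847; cost = 15.9%.
Senior notes: weight = 8.2/104.1 = 0.0788; after-tax cost = 7.5% × (1 − 25%) = 5.6250%.
Term loan: weight = 3.8/104.1 = 0.0365; after-tax cost = 6.6% × (1 − 25%) = 4.9500%.
WACC = 0.8847 × 15.9000% + 0.0788 × 5.6250% + 0.0365 × 4.9500% = 14.6909%.

14.69%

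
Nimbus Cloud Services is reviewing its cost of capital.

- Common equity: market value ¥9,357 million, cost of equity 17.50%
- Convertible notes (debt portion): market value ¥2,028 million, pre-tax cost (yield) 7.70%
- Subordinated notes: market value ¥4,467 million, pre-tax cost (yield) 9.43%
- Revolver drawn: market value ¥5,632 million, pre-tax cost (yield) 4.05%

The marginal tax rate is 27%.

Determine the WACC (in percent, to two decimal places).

10.36%

Total capital V = 9357 + 2028 + 4467 + 5632 = 21484.
Equity: weight = 9357/21484 = 0.4355; cost = 17.5%.
Convertible notes (debt portion): weight = 2028/21484 = 0.0944; after-tax cost = 7.7% × (1 − 27%) = 5.6210%.
Subordinated notes: weight = 4467/21484 = 0.2079; after-tax cost = 9.43% × (1 − 27%) = 6.8839%.
Revolver drawn: weight = 5632/21484 = 0.2621; after-tax cost = 4.05% × (1 − 27%) = 2.9565%.
WACC = 0.4355 × 17.5000% + 0.0944 × 5.6210% + 0.2079 × 6.8839% + 0.2621 × 2.9565% = 10.3588%.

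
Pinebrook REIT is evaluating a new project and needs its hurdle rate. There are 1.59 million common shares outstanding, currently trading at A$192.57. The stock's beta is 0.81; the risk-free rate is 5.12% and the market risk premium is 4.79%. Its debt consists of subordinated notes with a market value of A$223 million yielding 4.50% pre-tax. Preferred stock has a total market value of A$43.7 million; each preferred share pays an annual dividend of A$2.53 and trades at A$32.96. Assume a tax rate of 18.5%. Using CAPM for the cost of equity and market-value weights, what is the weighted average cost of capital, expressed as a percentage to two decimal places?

6.82%

Cost of equity via CAPM: Re = 5.12% + 0.81 × 4.79% = 8.9999%.
Cost of preferred: Rp = 2.53 / 32.96 = 7.6760%.
Market value of equity E = 192.57 × 1.59m = 306.1863m.
Total capital V = 306.1863 + 43.7 + 223 = 572.8863.
Equity: weight = 306.1863/572.8863 = 0.5345; cost = 8.9999%.
Preferred: weight = 43.7/572.8863 = 0.0763; cost = 7.676%.
Subordinated notes: weight = 223/572.8863 = 0.3893; after-tax cost = 4.5% × (1 − 18.5%) = 3.6675%.
WACC = 0.5345 × 8.9999% + 0.0763 × 7.6760% + 0.3893 × 3.6675% = 6.8232%.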